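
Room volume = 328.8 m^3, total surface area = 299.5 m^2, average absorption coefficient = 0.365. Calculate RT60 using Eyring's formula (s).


Given values:
  V = 328.8 m^3, S = 299.5 m^2, alpha = 0.365
Formula: RT60 = 0.161 * V / (-S * ln(1 - alpha))
Compute ln(1 - 0.365) = ln(0.635) = -0.45413
Denominator: -299.5 * -0.45413 = 136.0119
Numerator: 0.161 * 328.8 = 52.9368
RT60 = 52.9368 / 136.0119 = 0.389

0.389 s


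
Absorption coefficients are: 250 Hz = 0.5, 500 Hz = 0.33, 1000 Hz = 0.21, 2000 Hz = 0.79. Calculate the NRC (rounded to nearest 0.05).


Given values:
  a_250 = 0.5, a_500 = 0.33
  a_1000 = 0.21, a_2000 = 0.79
Formula: NRC = (a250 + a500 + a1000 + a2000) / 4
Sum = 0.5 + 0.33 + 0.21 + 0.79 = 1.83
NRC = 1.83 / 4 = 0.4575
Rounded to nearest 0.05: 0.45

0.45


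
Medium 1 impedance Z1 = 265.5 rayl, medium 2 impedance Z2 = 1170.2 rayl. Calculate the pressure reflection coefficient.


Given values:
  Z1 = 265.5 rayl, Z2 = 1170.2 rayl
Formula: R = (Z2 - Z1) / (Z2 + Z1)
Numerator: Z2 - Z1 = 1170.2 - 265.5 = 904.7
Denominator: Z2 + Z1 = 1170.2 + 265.5 = 1435.7
R = 904.7 / 1435.7 = 0.6301

0.6301


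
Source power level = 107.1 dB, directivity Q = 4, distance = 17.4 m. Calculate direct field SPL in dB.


Given values:
  Lw = 107.1 dB, Q = 4, r = 17.4 m
Formula: SPL = Lw + 10 * log10(Q / (4 * pi * r^2))
Compute 4 * pi * r^2 = 4 * pi * 17.4^2 = 3804.5944
Compute Q / denom = 4 / 3804.5944 = 0.00105136
Compute 10 * log10(0.00105136) = -29.7825
SPL = 107.1 + (-29.7825) = 77.32

77.32 dB


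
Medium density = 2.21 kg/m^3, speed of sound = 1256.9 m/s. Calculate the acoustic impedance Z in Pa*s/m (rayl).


Given values:
  rho = 2.21 kg/m^3
  c = 1256.9 m/s
Formula: Z = rho * c
Z = 2.21 * 1256.9
Z = 2777.75

2777.75 rayl


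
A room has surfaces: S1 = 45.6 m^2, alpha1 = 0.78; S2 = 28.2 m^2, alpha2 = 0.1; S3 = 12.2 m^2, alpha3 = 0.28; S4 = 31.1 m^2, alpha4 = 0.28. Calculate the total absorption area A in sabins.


Given surfaces:
  Surface 1: 45.6 * 0.78 = 35.568
  Surface 2: 28.2 * 0.1 = 2.82
  Surface 3: 12.2 * 0.28 = 3.416
  Surface 4: 31.1 * 0.28 = 8.708
Formula: A = sum(Si * alpha_i)
A = 35.568 + 2.82 + 3.416 + 8.708
A = 50.51

50.51 sabins


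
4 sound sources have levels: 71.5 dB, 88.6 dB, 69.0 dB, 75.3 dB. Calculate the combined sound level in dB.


Formula: L_total = 10 * log10( sum(10^(Li/10)) )
  Source 1: 10^(71.5/10) = 14125375.4462
  Source 2: 10^(88.6/10) = 724435960.075
  Source 3: 10^(69.0/10) = 7943282.3472
  Source 4: 10^(75.3/10) = 33884415.6139
Sum of linear values = 780389033.4823
L_total = 10 * log10(780389033.4823) = 88.92

88.92 dB


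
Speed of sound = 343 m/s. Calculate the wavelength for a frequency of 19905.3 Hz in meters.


Given values:
  c = 343 m/s, f = 19905.3 Hz
Formula: lambda = c / f
lambda = 343 / 19905.3
lambda = 0.0172

0.0172 m


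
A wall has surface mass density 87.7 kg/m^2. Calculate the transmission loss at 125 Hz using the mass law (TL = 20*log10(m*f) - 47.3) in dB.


Given values:
  m = 87.7 kg/m^2, f = 125 Hz
Formula: TL = 20 * log10(m * f) - 47.3
Compute m * f = 87.7 * 125 = 10962.5
Compute log10(10962.5) = 4.03991
Compute 20 * 4.03991 = 80.7982
TL = 80.7982 - 47.3 = 33.5

33.5 dB


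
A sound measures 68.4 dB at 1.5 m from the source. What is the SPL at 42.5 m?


Given values:
  SPL1 = 68.4 dB, r1 = 1.5 m, r2 = 42.5 m
Formula: SPL2 = SPL1 - 20 * log10(r2 / r1)
Compute ratio: r2 / r1 = 42.5 / 1.5 = 28.3333
Compute log10: log10(28.3333) = 1.452297
Compute drop: 20 * 1.452297 = 29.0459
SPL2 = 68.4 - 29.0459 = 39.35

39.35 dB


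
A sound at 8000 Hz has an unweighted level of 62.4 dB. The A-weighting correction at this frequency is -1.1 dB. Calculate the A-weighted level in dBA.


Given values:
  SPL = 62.4 dB
  A-weighting at 8000 Hz = -1.1 dB
Formula: L_A = SPL + A_weight
L_A = 62.4 + (-1.1)
L_A = 61.3

61.3 dBA


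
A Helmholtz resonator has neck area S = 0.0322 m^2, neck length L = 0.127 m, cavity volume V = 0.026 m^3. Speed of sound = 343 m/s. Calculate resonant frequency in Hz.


Given values:
  S = 0.0322 m^2, L = 0.127 m, V = 0.026 m^3, c = 343 m/s
Formula: f = (c / (2*pi)) * sqrt(S / (V * L))
Compute V * L = 0.026 * 0.127 = 0.003302
Compute S / (V * L) = 0.0322 / 0.003302 = 9.7517
Compute sqrt(9.7517) = 3.122771
Compute c / (2*pi) = 343 / 6.283185 = 54.590148
f = 54.590148 * 3.122771 = 170.47

170.47 Hz


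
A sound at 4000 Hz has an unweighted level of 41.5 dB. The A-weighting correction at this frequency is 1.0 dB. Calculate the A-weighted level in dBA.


Given values:
  SPL = 41.5 dB
  A-weighting at 4000 Hz = 1.0 dB
Formula: L_A = SPL + A_weight
L_A = 41.5 + (1.0)
L_A = 42.5

42.5 dBA


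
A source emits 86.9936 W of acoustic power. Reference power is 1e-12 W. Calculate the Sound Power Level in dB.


Given values:
  W = 86.9936 W
  W_ref = 1e-12 W
Formula: SWL = 10 * log10(W / W_ref)
Compute ratio: W / W_ref = 86993600000000
Compute log10: log10(86993600000000) = 13.939487
Multiply: SWL = 10 * 13.939487 = 139.39

139.39 dB


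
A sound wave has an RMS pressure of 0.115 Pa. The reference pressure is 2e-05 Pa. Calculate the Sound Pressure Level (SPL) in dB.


Given values:
  p = 0.115 Pa
  p_ref = 2e-05 Pa
Formula: SPL = 20 * log10(p / p_ref)
Compute ratio: p / p_ref = 0.115 / 2e-05 = 5750
Compute log10: log10(5750) = 3.759668
Multiply: SPL = 20 * 3.759668 = 75.19

75.19 dB


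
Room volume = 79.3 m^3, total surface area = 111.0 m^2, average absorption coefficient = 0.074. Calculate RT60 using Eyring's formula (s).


Given values:
  V = 79.3 m^3, S = 111.0 m^2, alpha = 0.074
Formula: RT60 = 0.161 * V / (-S * ln(1 - alpha))
Compute ln(1 - 0.074) = ln(0.926) = -0.076881
Denominator: -111.0 * -0.076881 = 8.5338
Numerator: 0.161 * 79.3 = 12.7673
RT60 = 12.7673 / 8.5338 = 1.496

1.496 s


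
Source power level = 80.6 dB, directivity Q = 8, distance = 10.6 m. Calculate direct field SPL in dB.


Given values:
  Lw = 80.6 dB, Q = 8, r = 10.6 m
Formula: SPL = Lw + 10 * log10(Q / (4 * pi * r^2))
Compute 4 * pi * r^2 = 4 * pi * 10.6^2 = 1411.9574
Compute Q / denom = 8 / 1411.9574 = 0.00566589
Compute 10 * log10(0.00566589) = -22.4673
SPL = 80.6 + (-22.4673) = 58.13

58.13 dB


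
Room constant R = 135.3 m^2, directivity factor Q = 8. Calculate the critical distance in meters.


Given values:
  R = 135.3 m^2, Q = 8
Formula: d_c = 0.141 * sqrt(Q * R)
Compute Q * R = 8 * 135.3 = 1082.4
Compute sqrt(1082.4) = 32.8998
d_c = 0.141 * 32.8998 = 4.639

4.639 m


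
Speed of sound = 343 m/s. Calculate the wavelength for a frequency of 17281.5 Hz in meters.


Given values:
  c = 343 m/s, f = 17281.5 Hz
Formula: lambda = c / f
lambda = 343 / 17281.5
lambda = 0.0198

0.0198 m


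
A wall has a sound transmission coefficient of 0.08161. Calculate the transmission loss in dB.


Given values:
  tau = 0.08161
Formula: TL = 10 * log10(1 / tau)
Compute 1 / tau = 1 / 0.08161 = 12.2534
Compute log10(12.2534) = 1.088257
TL = 10 * 1.088257 = 10.88

10.88 dB


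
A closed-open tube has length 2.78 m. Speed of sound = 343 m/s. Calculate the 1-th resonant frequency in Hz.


Given values:
  Tube type: closed-open, L = 2.78 m, c = 343 m/s, n = 1
Formula: f_n = (2n - 1) * c / (4 * L)
Compute 2n - 1 = 2*1 - 1 = 1
Compute 4 * L = 4 * 2.78 = 11.12
f = 1 * 343 / 11.12
f = 30.85

30.85 Hz


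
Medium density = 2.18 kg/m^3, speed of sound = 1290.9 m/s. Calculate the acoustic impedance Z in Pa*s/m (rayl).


Given values:
  rho = 2.18 kg/m^3
  c = 1290.9 m/s
Formula: Z = rho * c
Z = 2.18 * 1290.9
Z = 2814.16

2814.16 rayl


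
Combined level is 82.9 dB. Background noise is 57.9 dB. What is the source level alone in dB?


Given values:
  L_total = 82.9 dB, L_bg = 57.9 dB
Formula: L_source = 10 * log10(10^(L_total/10) - 10^(L_bg/10))
Convert to linear:
  10^(82.9/10) = 194984459.9758
  10^(57.9/10) = 616595.0019
Difference: 194984459.9758 - 616595.0019 = 194367864.9739
L_source = 10 * log10(194367864.9739) = 82.89

82.89 dB


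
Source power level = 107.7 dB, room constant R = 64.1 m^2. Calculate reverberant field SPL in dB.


Given values:
  Lw = 107.7 dB, R = 64.1 m^2
Formula: SPL = Lw + 10 * log10(4 / R)
Compute 4 / R = 4 / 64.1 = 0.062402
Compute 10 * log10(0.062402) = -12.048
SPL = 107.7 + (-12.048) = 95.65

95.65 dB


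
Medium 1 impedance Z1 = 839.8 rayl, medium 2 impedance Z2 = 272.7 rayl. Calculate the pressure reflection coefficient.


Given values:
  Z1 = 839.8 rayl, Z2 = 272.7 rayl
Formula: R = (Z2 - Z1) / (Z2 + Z1)
Numerator: Z2 - Z1 = 272.7 - 839.8 = -567.1
Denominator: Z2 + Z1 = 272.7 + 839.8 = 1112.5
R = -567.1 / 1112.5 = -0.5098

-0.5098


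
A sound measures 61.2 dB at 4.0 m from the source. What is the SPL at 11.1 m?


Given values:
  SPL1 = 61.2 dB, r1 = 4.0 m, r2 = 11.1 m
Formula: SPL2 = SPL1 - 20 * log10(r2 / r1)
Compute ratio: r2 / r1 = 11.1 / 4.0 = 2.775
Compute log10: log10(2.775) = 0.443263
Compute drop: 20 * 0.443263 = 8.8653
SPL2 = 61.2 - 8.8653 = 52.33

52.33 dB


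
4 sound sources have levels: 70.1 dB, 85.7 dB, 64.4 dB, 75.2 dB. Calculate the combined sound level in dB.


Formula: L_total = 10 * log10( sum(10^(Li/10)) )
  Source 1: 10^(70.1/10) = 10232929.9228
  Source 2: 10^(85.7/10) = 371535229.0972
  Source 3: 10^(64.4/10) = 2754228.7033
  Source 4: 10^(75.2/10) = 33113112.1483
Sum of linear values = 417635499.8716
L_total = 10 * log10(417635499.8716) = 86.21

86.21 dB


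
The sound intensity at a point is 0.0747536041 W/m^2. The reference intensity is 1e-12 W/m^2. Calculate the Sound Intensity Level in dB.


Given values:
  I = 0.0747536041 W/m^2
  I_ref = 1e-12 W/m^2
Formula: SIL = 10 * log10(I / I_ref)
Compute ratio: I / I_ref = 74753604100
Compute log10: log10(74753604100) = 10.873632
Multiply: SIL = 10 * 10.873632 = 108.74

108.74 dB


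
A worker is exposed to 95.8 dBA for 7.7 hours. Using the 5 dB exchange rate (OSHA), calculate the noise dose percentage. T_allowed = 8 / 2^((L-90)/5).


Given values:
  L = 95.8 dBA, T = 7.7 hours
Formula: T_allowed = 8 / 2^((L - 90) / 5)
Compute exponent: (95.8 - 90) / 5 = 1.16
Compute 2^(1.16) = 2.234574
T_allowed = 8 / 2.234574 = 3.580101 hours
Dose = (T / T_allowed) * 100
Dose = (7.7 / 3.580101) * 100 = 215.08

215.08 %


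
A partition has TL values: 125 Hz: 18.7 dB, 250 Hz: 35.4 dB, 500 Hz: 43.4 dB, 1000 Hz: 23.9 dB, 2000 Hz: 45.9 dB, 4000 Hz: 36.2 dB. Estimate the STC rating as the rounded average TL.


Given TL values at each frequency:
  125 Hz: 18.7 dB
  250 Hz: 35.4 dB
  500 Hz: 43.4 dB
  1000 Hz: 23.9 dB
  2000 Hz: 45.9 dB
  4000 Hz: 36.2 dB
Formula: STC ~ round(average of TL values)
Sum = 18.7 + 35.4 + 43.4 + 23.9 + 45.9 + 36.2 = 203.5
Average = 203.5 / 6 = 33.92
Rounded: 34

34


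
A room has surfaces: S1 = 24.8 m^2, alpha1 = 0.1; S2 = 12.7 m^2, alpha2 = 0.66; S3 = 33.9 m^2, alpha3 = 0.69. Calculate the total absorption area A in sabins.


Given surfaces:
  Surface 1: 24.8 * 0.1 = 2.48
  Surface 2: 12.7 * 0.66 = 8.382
  Surface 3: 33.9 * 0.69 = 23.391
Formula: A = sum(Si * alpha_i)
A = 2.48 + 8.382 + 23.391
A = 34.25

34.25 sabins


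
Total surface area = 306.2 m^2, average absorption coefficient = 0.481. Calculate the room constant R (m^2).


Given values:
  S = 306.2 m^2, alpha = 0.481
Formula: R = S * alpha / (1 - alpha)
Numerator: 306.2 * 0.481 = 147.2822
Denominator: 1 - 0.481 = 0.519
R = 147.2822 / 0.519 = 283.78

283.78 m^2


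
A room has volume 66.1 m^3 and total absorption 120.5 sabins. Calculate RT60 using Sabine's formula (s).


Given values:
  V = 66.1 m^3
  A = 120.5 sabins
Formula: RT60 = 0.161 * V / A
Numerator: 0.161 * 66.1 = 10.6421
RT60 = 10.6421 / 120.5 = 0.088

0.088 s


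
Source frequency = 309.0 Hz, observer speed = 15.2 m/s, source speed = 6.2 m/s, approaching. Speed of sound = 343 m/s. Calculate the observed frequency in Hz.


Given values:
  f_s = 309.0 Hz, v_o = 15.2 m/s, v_s = 6.2 m/s
  Direction: approaching
Formula: f_o = f_s * (c + v_o) / (c - v_s)
Numerator: c + v_o = 343 + 15.2 = 358.2
Denominator: c - v_s = 343 - 6.2 = 336.8
f_o = 309.0 * 358.2 / 336.8 = 328.63

328.63 Hz


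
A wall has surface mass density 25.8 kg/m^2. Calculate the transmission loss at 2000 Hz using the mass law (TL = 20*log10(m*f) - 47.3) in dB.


Given values:
  m = 25.8 kg/m^2, f = 2000 Hz
Formula: TL = 20 * log10(m * f) - 47.3
Compute m * f = 25.8 * 2000 = 51600.0
Compute log10(51600.0) = 4.71265
Compute 20 * 4.71265 = 94.253
TL = 94.253 - 47.3 = 46.95

46.95 dB


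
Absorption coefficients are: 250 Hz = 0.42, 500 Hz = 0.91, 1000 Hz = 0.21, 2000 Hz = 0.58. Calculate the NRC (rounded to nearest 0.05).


Given values:
  a_250 = 0.42, a_500 = 0.91
  a_1000 = 0.21, a_2000 = 0.58
Formula: NRC = (a250 + a500 + a1000 + a2000) / 4
Sum = 0.42 + 0.91 + 0.21 + 0.58 = 2.12
NRC = 2.12 / 4 = 0.53
Rounded to nearest 0.05: 0.55

0.55


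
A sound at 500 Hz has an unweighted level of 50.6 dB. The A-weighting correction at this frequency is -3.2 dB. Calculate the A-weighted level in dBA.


Given values:
  SPL = 50.6 dB
  A-weighting at 500 Hz = -3.2 dB
Formula: L_A = SPL + A_weight
L_A = 50.6 + (-3.2)
L_A = 47.4

47.4 dBA


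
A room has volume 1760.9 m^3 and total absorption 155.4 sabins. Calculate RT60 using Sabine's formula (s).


Given values:
  V = 1760.9 m^3
  A = 155.4 sabins
Formula: RT60 = 0.161 * V / A
Numerator: 0.161 * 1760.9 = 283.5049
RT60 = 283.5049 / 155.4 = 1.824

1.824 s


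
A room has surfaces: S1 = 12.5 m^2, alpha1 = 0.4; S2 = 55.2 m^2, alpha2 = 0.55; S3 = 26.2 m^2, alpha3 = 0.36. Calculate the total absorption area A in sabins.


Given surfaces:
  Surface 1: 12.5 * 0.4 = 5.0
  Surface 2: 55.2 * 0.55 = 30.36
  Surface 3: 26.2 * 0.36 = 9.432
Formula: A = sum(Si * alpha_i)
A = 5.0 + 30.36 + 9.432
A = 44.79

44.79 sabins


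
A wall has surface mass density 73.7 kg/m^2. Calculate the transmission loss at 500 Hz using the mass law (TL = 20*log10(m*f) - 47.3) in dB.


Given values:
  m = 73.7 kg/m^2, f = 500 Hz
Formula: TL = 20 * log10(m * f) - 47.3
Compute m * f = 73.7 * 500 = 36850.0
Compute log10(36850.0) = 4.566437
Compute 20 * 4.566437 = 91.3287
TL = 91.3287 - 47.3 = 44.03

44.03 dB


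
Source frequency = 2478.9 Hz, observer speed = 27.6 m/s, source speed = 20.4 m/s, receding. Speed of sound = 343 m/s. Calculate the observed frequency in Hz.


Given values:
  f_s = 2478.9 Hz, v_o = 27.6 m/s, v_s = 20.4 m/s
  Direction: receding
Formula: f_o = f_s * (c - v_o) / (c + v_s)
Numerator: c - v_o = 343 - 27.6 = 315.4
Denominator: c + v_s = 343 + 20.4 = 363.4
f_o = 2478.9 * 315.4 / 363.4 = 2151.47

2151.47 Hz


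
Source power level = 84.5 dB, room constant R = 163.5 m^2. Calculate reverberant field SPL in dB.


Given values:
  Lw = 84.5 dB, R = 163.5 m^2
Formula: SPL = Lw + 10 * log10(4 / R)
Compute 4 / R = 4 / 163.5 = 0.024465
Compute 10 * log10(0.024465) = -16.1145
SPL = 84.5 + (-16.1145) = 68.39

68.39 dB


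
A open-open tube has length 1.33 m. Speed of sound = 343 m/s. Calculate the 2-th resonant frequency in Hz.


Given values:
  Tube type: open-open, L = 1.33 m, c = 343 m/s, n = 2
Formula: f_n = n * c / (2 * L)
Compute 2 * L = 2 * 1.33 = 2.66
f = 2 * 343 / 2.66
f = 257.89

257.89 Hz


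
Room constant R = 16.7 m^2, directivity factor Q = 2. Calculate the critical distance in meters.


Given values:
  R = 16.7 m^2, Q = 2
Formula: d_c = 0.141 * sqrt(Q * R)
Compute Q * R = 2 * 16.7 = 33.4
Compute sqrt(33.4) = 5.7793
d_c = 0.141 * 5.7793 = 0.815

0.815 m


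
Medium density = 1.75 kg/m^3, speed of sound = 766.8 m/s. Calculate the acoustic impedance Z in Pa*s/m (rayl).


Given values:
  rho = 1.75 kg/m^3
  c = 766.8 m/s
Formula: Z = rho * c
Z = 1.75 * 766.8
Z = 1341.9

1341.9 rayl


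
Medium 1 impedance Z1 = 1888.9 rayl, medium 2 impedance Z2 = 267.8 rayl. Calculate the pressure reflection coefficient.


Given values:
  Z1 = 1888.9 rayl, Z2 = 267.8 rayl
Formula: R = (Z2 - Z1) / (Z2 + Z1)
Numerator: Z2 - Z1 = 267.8 - 1888.9 = -1621.1
Denominator: Z2 + Z1 = 267.8 + 1888.9 = 2156.7
R = -1621.1 / 2156.7 = -0.7517

-0.7517


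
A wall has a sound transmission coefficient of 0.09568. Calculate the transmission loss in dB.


Given values:
  tau = 0.09568
Formula: TL = 10 * log10(1 / tau)
Compute 1 / tau = 1 / 0.09568 = 10.4515
Compute log10(10.4515) = 1.019179
TL = 10 * 1.019179 = 10.19

10.19 dB


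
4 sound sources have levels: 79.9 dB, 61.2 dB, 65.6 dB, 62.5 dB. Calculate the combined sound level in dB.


Formula: L_total = 10 * log10( sum(10^(Li/10)) )
  Source 1: 10^(79.9/10) = 97723722.0956
  Source 2: 10^(61.2/10) = 1318256.7386
  Source 3: 10^(65.6/10) = 3630780.5477
  Source 4: 10^(62.5/10) = 1778279.41
Sum of linear values = 104451038.7919
L_total = 10 * log10(104451038.7919) = 80.19

80.19 dB


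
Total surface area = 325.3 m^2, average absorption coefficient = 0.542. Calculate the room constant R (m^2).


Given values:
  S = 325.3 m^2, alpha = 0.542
Formula: R = S * alpha / (1 - alpha)
Numerator: 325.3 * 0.542 = 176.3126
Denominator: 1 - 0.542 = 0.458
R = 176.3126 / 0.458 = 384.96

384.96 m^2


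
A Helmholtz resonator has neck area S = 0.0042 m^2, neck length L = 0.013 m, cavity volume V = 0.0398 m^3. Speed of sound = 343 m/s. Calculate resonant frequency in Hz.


Given values:
  S = 0.0042 m^2, L = 0.013 m, V = 0.0398 m^3, c = 343 m/s
Formula: f = (c / (2*pi)) * sqrt(S / (V * L))
Compute V * L = 0.0398 * 0.013 = 0.0005174
Compute S / (V * L) = 0.0042 / 0.0005174 = 8.1175
Compute sqrt(8.1175) = 2.849123
Compute c / (2*pi) = 343 / 6.283185 = 54.590148
f = 54.590148 * 2.849123 = 155.53

155.53 Hz


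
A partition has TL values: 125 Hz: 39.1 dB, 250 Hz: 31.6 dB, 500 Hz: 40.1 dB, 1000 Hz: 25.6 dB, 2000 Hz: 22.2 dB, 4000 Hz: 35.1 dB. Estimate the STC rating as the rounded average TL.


Given TL values at each frequency:
  125 Hz: 39.1 dB
  250 Hz: 31.6 dB
  500 Hz: 40.1 dB
  1000 Hz: 25.6 dB
  2000 Hz: 22.2 dB
  4000 Hz: 35.1 dB
Formula: STC ~ round(average of TL values)
Sum = 39.1 + 31.6 + 40.1 + 25.6 + 22.2 + 35.1 = 193.7
Average = 193.7 / 6 = 32.28
Rounded: 32

32


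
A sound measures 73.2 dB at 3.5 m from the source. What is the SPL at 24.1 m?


Given values:
  SPL1 = 73.2 dB, r1 = 3.5 m, r2 = 24.1 m
Formula: SPL2 = SPL1 - 20 * log10(r2 / r1)
Compute ratio: r2 / r1 = 24.1 / 3.5 = 6.8857
Compute log10: log10(6.8857) = 0.837948
Compute drop: 20 * 0.837948 = 16.759
SPL2 = 73.2 - 16.759 = 56.44

56.44 dB


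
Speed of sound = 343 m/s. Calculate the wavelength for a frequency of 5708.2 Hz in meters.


Given values:
  c = 343 m/s, f = 5708.2 Hz
Formula: lambda = c / f
lambda = 343 / 5708.2
lambda = 0.0601

0.0601 m


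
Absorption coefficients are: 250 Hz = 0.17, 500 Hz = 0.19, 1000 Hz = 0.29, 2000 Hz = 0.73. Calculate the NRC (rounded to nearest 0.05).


Given values:
  a_250 = 0.17, a_500 = 0.19
  a_1000 = 0.29, a_2000 = 0.73
Formula: NRC = (a250 + a500 + a1000 + a2000) / 4
Sum = 0.17 + 0.19 + 0.29 + 0.73 = 1.38
NRC = 1.38 / 4 = 0.345
Rounded to nearest 0.05: 0.35

0.35


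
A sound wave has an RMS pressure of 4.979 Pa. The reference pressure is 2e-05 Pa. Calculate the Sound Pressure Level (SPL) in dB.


Given values:
  p = 4.979 Pa
  p_ref = 2e-05 Pa
Formula: SPL = 20 * log10(p / p_ref)
Compute ratio: p / p_ref = 4.979 / 2e-05 = 248950
Compute log10: log10(248950) = 5.396112
Multiply: SPL = 20 * 5.396112 = 107.92

107.92 dB


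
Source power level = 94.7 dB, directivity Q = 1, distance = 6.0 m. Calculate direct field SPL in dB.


Given values:
  Lw = 94.7 dB, Q = 1, r = 6.0 m
Formula: SPL = Lw + 10 * log10(Q / (4 * pi * r^2))
Compute 4 * pi * r^2 = 4 * pi * 6.0^2 = 452.3893
Compute Q / denom = 1 / 452.3893 = 0.00221049
Compute 10 * log10(0.00221049) = -26.5551
SPL = 94.7 + (-26.5551) = 68.14

68.14 dB


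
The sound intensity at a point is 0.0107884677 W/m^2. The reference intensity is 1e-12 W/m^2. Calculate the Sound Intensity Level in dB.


Given values:
  I = 0.0107884677 W/m^2
  I_ref = 1e-12 W/m^2
Formula: SIL = 10 * log10(I / I_ref)
Compute ratio: I / I_ref = 10788467700
Compute log10: log10(10788467700) = 10.03296
Multiply: SIL = 10 * 10.03296 = 100.33

100.33 dB


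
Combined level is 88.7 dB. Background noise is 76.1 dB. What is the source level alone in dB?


Given values:
  L_total = 88.7 dB, L_bg = 76.1 dB
Formula: L_source = 10 * log10(10^(L_total/10) - 10^(L_bg/10))
Convert to linear:
  10^(88.7/10) = 741310241.3009
  10^(76.1/10) = 40738027.7804
Difference: 741310241.3009 - 40738027.7804 = 700572213.5205
L_source = 10 * log10(700572213.5205) = 88.45

88.45 dB


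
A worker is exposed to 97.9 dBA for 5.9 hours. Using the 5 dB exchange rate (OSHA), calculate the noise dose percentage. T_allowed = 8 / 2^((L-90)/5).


Given values:
  L = 97.9 dBA, T = 5.9 hours
Formula: T_allowed = 8 / 2^((L - 90) / 5)
Compute exponent: (97.9 - 90) / 5 = 1.58
Compute 2^(1.58) = 2.989698
T_allowed = 8 / 2.989698 = 2.675856 hours
Dose = (T / T_allowed) * 100
Dose = (5.9 / 2.675856) * 100 = 220.49

220.49 %


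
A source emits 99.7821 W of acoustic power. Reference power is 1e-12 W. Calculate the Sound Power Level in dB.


Given values:
  W = 99.7821 W
  W_ref = 1e-12 W
Formula: SWL = 10 * log10(W / W_ref)
Compute ratio: W / W_ref = 99782100000000
Compute log10: log10(99782100000000) = 13.999053
Multiply: SWL = 10 * 13.999053 = 139.99

139.99 dB


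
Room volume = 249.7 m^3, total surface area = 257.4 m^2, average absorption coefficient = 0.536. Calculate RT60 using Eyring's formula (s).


Given values:
  V = 249.7 m^3, S = 257.4 m^2, alpha = 0.536
Formula: RT60 = 0.161 * V / (-S * ln(1 - alpha))
Compute ln(1 - 0.536) = ln(0.464) = -0.767871
Denominator: -257.4 * -0.767871 = 197.65
Numerator: 0.161 * 249.7 = 40.2017
RT60 = 40.2017 / 197.65 = 0.203

0.203 s


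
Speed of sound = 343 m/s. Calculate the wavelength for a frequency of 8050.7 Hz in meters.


Given values:
  c = 343 m/s, f = 8050.7 Hz
Formula: lambda = c / f
lambda = 343 / 8050.7
lambda = 0.0426

0.0426 m


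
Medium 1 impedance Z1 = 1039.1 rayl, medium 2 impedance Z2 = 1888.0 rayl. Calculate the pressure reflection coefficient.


Given values:
  Z1 = 1039.1 rayl, Z2 = 1888.0 rayl
Formula: R = (Z2 - Z1) / (Z2 + Z1)
Numerator: Z2 - Z1 = 1888.0 - 1039.1 = 848.9
Denominator: Z2 + Z1 = 1888.0 + 1039.1 = 2927.1
R = 848.9 / 2927.1 = 0.29

0.29


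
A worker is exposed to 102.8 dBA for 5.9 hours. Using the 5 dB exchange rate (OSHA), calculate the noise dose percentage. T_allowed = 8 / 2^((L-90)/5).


Given values:
  L = 102.8 dBA, T = 5.9 hours
Formula: T_allowed = 8 / 2^((L - 90) / 5)
Compute exponent: (102.8 - 90) / 5 = 2.56
Compute 2^(2.56) = 5.897077
T_allowed = 8 / 5.897077 = 1.356604 hours
Dose = (T / T_allowed) * 100
Dose = (5.9 / 1.356604) * 100 = 434.91

434.91 %


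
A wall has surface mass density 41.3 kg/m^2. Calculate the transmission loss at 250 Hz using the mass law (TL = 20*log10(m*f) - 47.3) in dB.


Given values:
  m = 41.3 kg/m^2, f = 250 Hz
Formula: TL = 20 * log10(m * f) - 47.3
Compute m * f = 41.3 * 250 = 10325.0
Compute log10(10325.0) = 4.01389
Compute 20 * 4.01389 = 80.2778
TL = 80.2778 - 47.3 = 32.98

32.98 dB


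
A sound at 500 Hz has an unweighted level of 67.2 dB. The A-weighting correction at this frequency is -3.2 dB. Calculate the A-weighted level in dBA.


Given values:
  SPL = 67.2 dB
  A-weighting at 500 Hz = -3.2 dB
Formula: L_A = SPL + A_weight
L_A = 67.2 + (-3.2)
L_A = 64.0

64.0 dBA


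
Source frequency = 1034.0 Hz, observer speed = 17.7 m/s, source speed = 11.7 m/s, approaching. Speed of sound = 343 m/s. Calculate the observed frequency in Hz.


Given values:
  f_s = 1034.0 Hz, v_o = 17.7 m/s, v_s = 11.7 m/s
  Direction: approaching
Formula: f_o = f_s * (c + v_o) / (c - v_s)
Numerator: c + v_o = 343 + 17.7 = 360.7
Denominator: c - v_s = 343 - 11.7 = 331.3
f_o = 1034.0 * 360.7 / 331.3 = 1125.76

1125.76 Hz


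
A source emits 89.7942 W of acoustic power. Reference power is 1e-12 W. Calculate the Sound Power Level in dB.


Given values:
  W = 89.7942 W
  W_ref = 1e-12 W
Formula: SWL = 10 * log10(W / W_ref)
Compute ratio: W / W_ref = 89794200000000
Compute log10: log10(89794200000000) = 13.953248
Multiply: SWL = 10 * 13.953248 = 139.53

139.53 dB


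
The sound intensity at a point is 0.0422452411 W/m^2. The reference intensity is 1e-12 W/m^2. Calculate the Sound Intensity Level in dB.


Given values:
  I = 0.0422452411 W/m^2
  I_ref = 1e-12 W/m^2
Formula: SIL = 10 * log10(I / I_ref)
Compute ratio: I / I_ref = 42245241100
Compute log10: log10(42245241100) = 10.625778
Multiply: SIL = 10 * 10.625778 = 106.26

106.26 dB


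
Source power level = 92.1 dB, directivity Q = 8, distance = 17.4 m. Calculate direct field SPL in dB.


Given values:
  Lw = 92.1 dB, Q = 8, r = 17.4 m
Formula: SPL = Lw + 10 * log10(Q / (4 * pi * r^2))
Compute 4 * pi * r^2 = 4 * pi * 17.4^2 = 3804.5944
Compute Q / denom = 8 / 3804.5944 = 0.00210272
Compute 10 * log10(0.00210272) = -26.7722
SPL = 92.1 + (-26.7722) = 65.33

65.33 dB


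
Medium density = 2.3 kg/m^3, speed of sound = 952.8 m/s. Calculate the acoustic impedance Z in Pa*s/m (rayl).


Given values:
  rho = 2.3 kg/m^3
  c = 952.8 m/s
Formula: Z = rho * c
Z = 2.3 * 952.8
Z = 2191.44

2191.44 rayl


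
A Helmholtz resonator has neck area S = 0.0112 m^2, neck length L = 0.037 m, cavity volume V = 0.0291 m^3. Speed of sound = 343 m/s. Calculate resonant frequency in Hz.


Given values:
  S = 0.0112 m^2, L = 0.037 m, V = 0.0291 m^3, c = 343 m/s
Formula: f = (c / (2*pi)) * sqrt(S / (V * L))
Compute V * L = 0.0291 * 0.037 = 0.0010767
Compute S / (V * L) = 0.0112 / 0.0010767 = 10.4022
Compute sqrt(10.4022) = 3.225244
Compute c / (2*pi) = 343 / 6.283185 = 54.590148
f = 54.590148 * 3.225244 = 176.07

176.07 Hz


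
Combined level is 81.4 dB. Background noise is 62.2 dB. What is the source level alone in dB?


Given values:
  L_total = 81.4 dB, L_bg = 62.2 dB
Formula: L_source = 10 * log10(10^(L_total/10) - 10^(L_bg/10))
Convert to linear:
  10^(81.4/10) = 138038426.4603
  10^(62.2/10) = 1659586.9074
Difference: 138038426.4603 - 1659586.9074 = 136378839.5529
L_source = 10 * log10(136378839.5529) = 81.35

81.35 dB


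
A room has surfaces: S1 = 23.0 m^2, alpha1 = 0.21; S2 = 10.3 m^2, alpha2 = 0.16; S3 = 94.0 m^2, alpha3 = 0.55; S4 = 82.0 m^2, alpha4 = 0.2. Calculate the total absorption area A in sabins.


Given surfaces:
  Surface 1: 23.0 * 0.21 = 4.83
  Surface 2: 10.3 * 0.16 = 1.648
  Surface 3: 94.0 * 0.55 = 51.7
  Surface 4: 82.0 * 0.2 = 16.4
Formula: A = sum(Si * alpha_i)
A = 4.83 + 1.648 + 51.7 + 16.4
A = 74.58

74.58 sabins


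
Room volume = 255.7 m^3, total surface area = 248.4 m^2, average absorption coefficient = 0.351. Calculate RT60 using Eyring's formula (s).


Given values:
  V = 255.7 m^3, S = 248.4 m^2, alpha = 0.351
Formula: RT60 = 0.161 * V / (-S * ln(1 - alpha))
Compute ln(1 - 0.351) = ln(0.649) = -0.432323
Denominator: -248.4 * -0.432323 = 107.389
Numerator: 0.161 * 255.7 = 41.1677
RT60 = 41.1677 / 107.389 = 0.383

0.383 s


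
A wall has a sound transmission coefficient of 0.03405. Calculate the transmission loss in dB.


Given values:
  tau = 0.03405
Formula: TL = 10 * log10(1 / tau)
Compute 1 / tau = 1 / 0.03405 = 29.3686
Compute log10(29.3686) = 1.467883
TL = 10 * 1.467883 = 14.68

14.68 dB


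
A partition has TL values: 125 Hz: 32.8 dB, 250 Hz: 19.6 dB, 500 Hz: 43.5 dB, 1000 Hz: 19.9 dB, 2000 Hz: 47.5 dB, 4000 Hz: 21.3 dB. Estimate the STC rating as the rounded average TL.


Given TL values at each frequency:
  125 Hz: 32.8 dB
  250 Hz: 19.6 dB
  500 Hz: 43.5 dB
  1000 Hz: 19.9 dB
  2000 Hz: 47.5 dB
  4000 Hz: 21.3 dB
Formula: STC ~ round(average of TL values)
Sum = 32.8 + 19.6 + 43.5 + 19.9 + 47.5 + 21.3 = 184.6
Average = 184.6 / 6 = 30.77
Rounded: 31

31


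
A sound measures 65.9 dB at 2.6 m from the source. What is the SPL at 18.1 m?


Given values:
  SPL1 = 65.9 dB, r1 = 2.6 m, r2 = 18.1 m
Formula: SPL2 = SPL1 - 20 * log10(r2 / r1)
Compute ratio: r2 / r1 = 18.1 / 2.6 = 6.9615
Compute log10: log10(6.9615) = 0.842703
Compute drop: 20 * 0.842703 = 16.8541
SPL2 = 65.9 - 16.8541 = 49.05

49.05 dB


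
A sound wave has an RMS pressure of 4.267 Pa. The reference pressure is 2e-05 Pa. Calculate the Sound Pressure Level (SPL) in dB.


Given values:
  p = 4.267 Pa
  p_ref = 2e-05 Pa
Formula: SPL = 20 * log10(p / p_ref)
Compute ratio: p / p_ref = 4.267 / 2e-05 = 213350
Compute log10: log10(213350) = 5.329093
Multiply: SPL = 20 * 5.329093 = 106.58

106.58 dB


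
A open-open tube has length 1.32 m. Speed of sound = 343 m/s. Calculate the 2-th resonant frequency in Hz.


Given values:
  Tube type: open-open, L = 1.32 m, c = 343 m/s, n = 2
Formula: f_n = n * c / (2 * L)
Compute 2 * L = 2 * 1.32 = 2.64
f = 2 * 343 / 2.64
f = 259.85

259.85 Hz


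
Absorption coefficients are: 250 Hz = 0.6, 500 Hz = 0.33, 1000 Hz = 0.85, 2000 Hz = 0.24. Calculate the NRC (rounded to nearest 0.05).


Given values:
  a_250 = 0.6, a_500 = 0.33
  a_1000 = 0.85, a_2000 = 0.24
Formula: NRC = (a250 + a500 + a1000 + a2000) / 4
Sum = 0.6 + 0.33 + 0.85 + 0.24 = 2.02
NRC = 2.02 / 4 = 0.505
Rounded to nearest 0.05: 0.5

0.5


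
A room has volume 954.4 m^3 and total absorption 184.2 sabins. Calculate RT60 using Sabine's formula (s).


Given values:
  V = 954.4 m^3
  A = 184.2 sabins
Formula: RT60 = 0.161 * V / A
Numerator: 0.161 * 954.4 = 153.6584
RT60 = 153.6584 / 184.2 = 0.834

0.834 s


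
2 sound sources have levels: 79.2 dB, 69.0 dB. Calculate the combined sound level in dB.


Formula: L_total = 10 * log10( sum(10^(Li/10)) )
  Source 1: 10^(79.2/10) = 83176377.1103
  Source 2: 10^(69.0/10) = 7943282.3472
Sum of linear values = 91119659.4575
L_total = 10 * log10(91119659.4575) = 79.6

79.6 dB


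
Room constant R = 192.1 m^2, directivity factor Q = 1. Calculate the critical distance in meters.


Given values:
  R = 192.1 m^2, Q = 1
Formula: d_c = 0.141 * sqrt(Q * R)
Compute Q * R = 1 * 192.1 = 192.1
Compute sqrt(192.1) = 13.86
d_c = 0.141 * 13.86 = 1.954

1.954 m


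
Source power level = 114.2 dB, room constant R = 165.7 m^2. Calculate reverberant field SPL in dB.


Given values:
  Lw = 114.2 dB, R = 165.7 m^2
Formula: SPL = Lw + 10 * log10(4 / R)
Compute 4 / R = 4 / 165.7 = 0.02414
Compute 10 * log10(0.02414) = -16.1726
SPL = 114.2 + (-16.1726) = 98.03

98.03 dB


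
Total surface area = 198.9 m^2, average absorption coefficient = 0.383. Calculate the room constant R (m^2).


Given values:
  S = 198.9 m^2, alpha = 0.383
Formula: R = S * alpha / (1 - alpha)
Numerator: 198.9 * 0.383 = 76.1787
Denominator: 1 - 0.383 = 0.617
R = 76.1787 / 0.617 = 123.47

123.47 m^2


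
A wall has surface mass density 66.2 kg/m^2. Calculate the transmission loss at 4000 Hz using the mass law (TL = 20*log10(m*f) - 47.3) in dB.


Given values:
  m = 66.2 kg/m^2, f = 4000 Hz
Formula: TL = 20 * log10(m * f) - 47.3
Compute m * f = 66.2 * 4000 = 264800.0
Compute log10(264800.0) = 5.422918
Compute 20 * 5.422918 = 108.4584
TL = 108.4584 - 47.3 = 61.16

61.16 dB


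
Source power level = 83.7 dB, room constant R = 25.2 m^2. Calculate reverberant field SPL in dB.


Given values:
  Lw = 83.7 dB, R = 25.2 m^2
Formula: SPL = Lw + 10 * log10(4 / R)
Compute 4 / R = 4 / 25.2 = 0.15873
Compute 10 * log10(0.15873) = -7.9934
SPL = 83.7 + (-7.9934) = 75.71

75.71 dB


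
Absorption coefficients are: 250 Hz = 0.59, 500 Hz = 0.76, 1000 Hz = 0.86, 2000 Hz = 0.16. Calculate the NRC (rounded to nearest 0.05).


Given values:
  a_250 = 0.59, a_500 = 0.76
  a_1000 = 0.86, a_2000 = 0.16
Formula: NRC = (a250 + a500 + a1000 + a2000) / 4
Sum = 0.59 + 0.76 + 0.86 + 0.16 = 2.37
NRC = 2.37 / 4 = 0.5925
Rounded to nearest 0.05: 0.6

0.6


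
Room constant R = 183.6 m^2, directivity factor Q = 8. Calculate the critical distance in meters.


Given values:
  R = 183.6 m^2, Q = 8
Formula: d_c = 0.141 * sqrt(Q * R)
Compute Q * R = 8 * 183.6 = 1468.8
Compute sqrt(1468.8) = 38.3249
d_c = 0.141 * 38.3249 = 5.404

5.404 m


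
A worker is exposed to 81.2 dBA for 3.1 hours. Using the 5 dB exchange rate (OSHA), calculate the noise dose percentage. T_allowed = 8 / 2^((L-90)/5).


Given values:
  L = 81.2 dBA, T = 3.1 hours
Formula: T_allowed = 8 / 2^((L - 90) / 5)
Compute exponent: (81.2 - 90) / 5 = -1.76
Compute 2^(-1.76) = 0.295248
T_allowed = 8 / 0.295248 = 27.095865 hours
Dose = (T / T_allowed) * 100
Dose = (3.1 / 27.095865) * 100 = 11.44

11.44 %


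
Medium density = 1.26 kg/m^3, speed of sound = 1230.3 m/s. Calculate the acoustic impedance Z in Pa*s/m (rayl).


Given values:
  rho = 1.26 kg/m^3
  c = 1230.3 m/s
Formula: Z = rho * c
Z = 1.26 * 1230.3
Z = 1550.18

1550.18 rayl


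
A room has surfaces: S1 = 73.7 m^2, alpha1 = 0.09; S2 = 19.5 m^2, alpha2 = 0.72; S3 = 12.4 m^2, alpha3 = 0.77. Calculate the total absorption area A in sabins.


Given surfaces:
  Surface 1: 73.7 * 0.09 = 6.633
  Surface 2: 19.5 * 0.72 = 14.04
  Surface 3: 12.4 * 0.77 = 9.548
Formula: A = sum(Si * alpha_i)
A = 6.633 + 14.04 + 9.548
A = 30.22

30.22 sabins


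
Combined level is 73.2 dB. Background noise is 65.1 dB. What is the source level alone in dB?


Given values:
  L_total = 73.2 dB, L_bg = 65.1 dB
Formula: L_source = 10 * log10(10^(L_total/10) - 10^(L_bg/10))
Convert to linear:
  10^(73.2/10) = 20892961.3085
  10^(65.1/10) = 3235936.5693
Difference: 20892961.3085 - 3235936.5693 = 17657024.7392
L_source = 10 * log10(17657024.7392) = 72.47

72.47 dB


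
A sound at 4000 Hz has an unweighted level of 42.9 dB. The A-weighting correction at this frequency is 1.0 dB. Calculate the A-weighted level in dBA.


Given values:
  SPL = 42.9 dB
  A-weighting at 4000 Hz = 1.0 dB
Formula: L_A = SPL + A_weight
L_A = 42.9 + (1.0)
L_A = 43.9

43.9 dBA


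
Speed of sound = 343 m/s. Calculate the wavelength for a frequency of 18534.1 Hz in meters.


Given values:
  c = 343 m/s, f = 18534.1 Hz
Formula: lambda = c / f
lambda = 343 / 18534.1
lambda = 0.0185

0.0185 m


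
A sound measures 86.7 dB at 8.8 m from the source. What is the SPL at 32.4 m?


Given values:
  SPL1 = 86.7 dB, r1 = 8.8 m, r2 = 32.4 m
Formula: SPL2 = SPL1 - 20 * log10(r2 / r1)
Compute ratio: r2 / r1 = 32.4 / 8.8 = 3.6818
Compute log10: log10(3.6818) = 0.56606
Compute drop: 20 * 0.56606 = 11.3212
SPL2 = 86.7 - 11.3212 = 75.38

75.38 dB


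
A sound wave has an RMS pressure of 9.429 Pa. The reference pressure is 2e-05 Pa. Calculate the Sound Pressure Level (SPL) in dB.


Given values:
  p = 9.429 Pa
  p_ref = 2e-05 Pa
Formula: SPL = 20 * log10(p / p_ref)
Compute ratio: p / p_ref = 9.429 / 2e-05 = 471450
Compute log10: log10(471450) = 5.673436
Multiply: SPL = 20 * 5.673436 = 113.47

113.47 dB


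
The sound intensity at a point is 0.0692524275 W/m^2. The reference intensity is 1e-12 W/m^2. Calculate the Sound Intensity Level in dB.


Given values:
  I = 0.0692524275 W/m^2
  I_ref = 1e-12 W/m^2
Formula: SIL = 10 * log10(I / I_ref)
Compute ratio: I / I_ref = 69252427500
Compute log10: log10(69252427500) = 10.840435
Multiply: SIL = 10 * 10.840435 = 108.4

108.4 dB


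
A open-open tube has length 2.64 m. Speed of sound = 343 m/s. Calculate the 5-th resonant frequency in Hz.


Given values:
  Tube type: open-open, L = 2.64 m, c = 343 m/s, n = 5
Formula: f_n = n * c / (2 * L)
Compute 2 * L = 2 * 2.64 = 5.28
f = 5 * 343 / 5.28
f = 324.81

324.81 Hz


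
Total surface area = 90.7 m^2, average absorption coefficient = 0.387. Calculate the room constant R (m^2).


Given values:
  S = 90.7 m^2, alpha = 0.387
Formula: R = S * alpha / (1 - alpha)
Numerator: 90.7 * 0.387 = 35.1009
Denominator: 1 - 0.387 = 0.613
R = 35.1009 / 0.613 = 57.26

57.26 m^2


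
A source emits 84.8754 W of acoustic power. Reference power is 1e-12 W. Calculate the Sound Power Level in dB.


Given values:
  W = 84.8754 W
  W_ref = 1e-12 W
Formula: SWL = 10 * log10(W / W_ref)
Compute ratio: W / W_ref = 84875400000000
Compute log10: log10(84875400000000) = 13.928782
Multiply: SWL = 10 * 13.928782 = 139.29

139.29 dB


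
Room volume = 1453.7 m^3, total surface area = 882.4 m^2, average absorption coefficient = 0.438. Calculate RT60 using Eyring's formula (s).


Given values:
  V = 1453.7 m^3, S = 882.4 m^2, alpha = 0.438
Formula: RT60 = 0.161 * V / (-S * ln(1 - alpha))
Compute ln(1 - 0.438) = ln(0.562) = -0.576253
Denominator: -882.4 * -0.576253 = 508.4856
Numerator: 0.161 * 1453.7 = 234.0457
RT60 = 234.0457 / 508.4856 = 0.46

0.46 s


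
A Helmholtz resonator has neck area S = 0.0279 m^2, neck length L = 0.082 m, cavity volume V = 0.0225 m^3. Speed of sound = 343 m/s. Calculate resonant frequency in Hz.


Given values:
  S = 0.0279 m^2, L = 0.082 m, V = 0.0225 m^3, c = 343 m/s
Formula: f = (c / (2*pi)) * sqrt(S / (V * L))
Compute V * L = 0.0225 * 0.082 = 0.001845
Compute S / (V * L) = 0.0279 / 0.001845 = 15.122
Compute sqrt(15.122) = 3.888702
Compute c / (2*pi) = 343 / 6.283185 = 54.590148
f = 54.590148 * 3.888702 = 212.28

212.28 Hz


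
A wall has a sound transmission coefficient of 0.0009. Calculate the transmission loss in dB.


Given values:
  tau = 0.0009
Formula: TL = 10 * log10(1 / tau)
Compute 1 / tau = 1 / 0.0009 = 1111.1111
Compute log10(1111.1111) = 3.045757
TL = 10 * 3.045757 = 30.46

30.46 dB


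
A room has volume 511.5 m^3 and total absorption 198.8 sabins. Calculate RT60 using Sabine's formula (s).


Given values:
  V = 511.5 m^3
  A = 198.8 sabins
Formula: RT60 = 0.161 * V / A
Numerator: 0.161 * 511.5 = 82.3515
RT60 = 82.3515 / 198.8 = 0.414

0.414 s


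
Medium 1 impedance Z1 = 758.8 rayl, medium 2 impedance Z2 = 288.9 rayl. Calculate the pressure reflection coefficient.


Given values:
  Z1 = 758.8 rayl, Z2 = 288.9 rayl
Formula: R = (Z2 - Z1) / (Z2 + Z1)
Numerator: Z2 - Z1 = 288.9 - 758.8 = -469.9
Denominator: Z2 + Z1 = 288.9 + 758.8 = 1047.7
R = -469.9 / 1047.7 = -0.4485

-0.4485


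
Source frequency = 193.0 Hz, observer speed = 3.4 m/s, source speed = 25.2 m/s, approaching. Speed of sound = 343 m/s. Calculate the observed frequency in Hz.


Given values:
  f_s = 193.0 Hz, v_o = 3.4 m/s, v_s = 25.2 m/s
  Direction: approaching
Formula: f_o = f_s * (c + v_o) / (c - v_s)
Numerator: c + v_o = 343 + 3.4 = 346.4
Denominator: c - v_s = 343 - 25.2 = 317.8
f_o = 193.0 * 346.4 / 317.8 = 210.37

210.37 Hz


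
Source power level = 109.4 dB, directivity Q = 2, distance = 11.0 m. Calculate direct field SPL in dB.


Given values:
  Lw = 109.4 dB, Q = 2, r = 11.0 m
Formula: SPL = Lw + 10 * log10(Q / (4 * pi * r^2))
Compute 4 * pi * r^2 = 4 * pi * 11.0^2 = 1520.5308
Compute Q / denom = 2 / 1520.5308 = 0.00131533
Compute 10 * log10(0.00131533) = -28.8097
SPL = 109.4 + (-28.8097) = 80.59

80.59 dB


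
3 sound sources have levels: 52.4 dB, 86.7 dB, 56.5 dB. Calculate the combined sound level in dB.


Formula: L_total = 10 * log10( sum(10^(Li/10)) )
  Source 1: 10^(52.4/10) = 173780.0829
  Source 2: 10^(86.7/10) = 467735141.2872
  Source 3: 10^(56.5/10) = 446683.5922
Sum of linear values = 468355604.9623
L_total = 10 * log10(468355604.9623) = 86.71

86.71 dB


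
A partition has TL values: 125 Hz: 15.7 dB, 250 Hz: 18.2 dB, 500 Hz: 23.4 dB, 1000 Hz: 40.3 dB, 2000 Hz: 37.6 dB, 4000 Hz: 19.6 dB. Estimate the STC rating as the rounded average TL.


Given TL values at each frequency:
  125 Hz: 15.7 dB
  250 Hz: 18.2 dB
  500 Hz: 23.4 dB
  1000 Hz: 40.3 dB
  2000 Hz: 37.6 dB
  4000 Hz: 19.6 dB
Formula: STC ~ round(average of TL values)
Sum = 15.7 + 18.2 + 23.4 + 40.3 + 37.6 + 19.6 = 154.8
Average = 154.8 / 6 = 25.8
Rounded: 26

26


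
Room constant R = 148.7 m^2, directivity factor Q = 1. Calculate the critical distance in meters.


Given values:
  R = 148.7 m^2, Q = 1
Formula: d_c = 0.141 * sqrt(Q * R)
Compute Q * R = 1 * 148.7 = 148.7
Compute sqrt(148.7) = 12.1943
d_c = 0.141 * 12.1943 = 1.719

1.719 m


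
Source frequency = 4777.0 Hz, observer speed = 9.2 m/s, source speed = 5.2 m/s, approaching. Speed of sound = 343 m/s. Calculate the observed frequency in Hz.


Given values:
  f_s = 4777.0 Hz, v_o = 9.2 m/s, v_s = 5.2 m/s
  Direction: approaching
Formula: f_o = f_s * (c + v_o) / (c - v_s)
Numerator: c + v_o = 343 + 9.2 = 352.2
Denominator: c - v_s = 343 - 5.2 = 337.8
f_o = 4777.0 * 352.2 / 337.8 = 4980.64

4980.64 Hz
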